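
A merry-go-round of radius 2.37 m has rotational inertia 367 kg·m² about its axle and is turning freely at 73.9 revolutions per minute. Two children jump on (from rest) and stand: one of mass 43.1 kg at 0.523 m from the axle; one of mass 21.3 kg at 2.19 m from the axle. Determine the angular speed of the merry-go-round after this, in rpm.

No external torque acts about the axle; L_before = L_after.
Added inertia Σmr² = (43.1)(0.523)² + (21.3)(2.19)² = 113.9 kg·m²; I_f = 367.0 + 113.9 = 480.9 kg·m².
ω_f = I_p ω_i / I_f = (367.0)(73.9) / 480.9 = 56.39 rpm.

ω_f ≈ 56.4 rpm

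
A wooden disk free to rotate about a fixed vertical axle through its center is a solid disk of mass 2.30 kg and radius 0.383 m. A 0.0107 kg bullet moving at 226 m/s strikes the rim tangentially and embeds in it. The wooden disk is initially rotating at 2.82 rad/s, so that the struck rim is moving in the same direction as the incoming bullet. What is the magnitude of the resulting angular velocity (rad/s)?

About the axle the impulsive forces during the collision are internal, so angular momentum about that axis is conserved.
I_p = ½(2.30)(0.383)² = 0.1687 kg·m². Taking the sense of the bullet's angular momentum as positive, L_{bullet} = m v R = (0.0107)(226)(0.383) = 0.9262 kg·m²/s.
L_i = +I_p ω_p + m v R = +(0.1687)(2.82) + 0.9262 = 1.402 kg·m²/s.
After sticking, I_f = I_p + m R² = 0.1687 + (0.0107)(0.383)² = 0.1703 kg·m².
ω_f = L_i / I_f = 1.402 / 0.1703 = 8.234 rad/s.

|ω_f| ≈ 8.23 rad/s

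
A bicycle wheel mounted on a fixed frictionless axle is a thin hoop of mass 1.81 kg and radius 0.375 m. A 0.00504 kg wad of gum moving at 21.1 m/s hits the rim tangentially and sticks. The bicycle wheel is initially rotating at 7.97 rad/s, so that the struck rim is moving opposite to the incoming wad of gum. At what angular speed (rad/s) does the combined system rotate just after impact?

About the axle the impulsive forces during the collision are internal, so angular momentum about that axis is conserved.
I_p = (1.81)(0.375)² = 0.2545 kg·m². Taking the sense of the wad of gum's angular momentum as positive, L_{wad} = m v R = (0.00504)(21.1)(0.375) = 0.03988 kg·m²/s.
L_i = −I_p ω_p + m v R = −(0.2545)(7.97) + 0.03988 = -1.989 kg·m²/s.
After sticking, I_f = I_p + m R² = 0.2545 + (0.00504)(0.375)² = 0.2552 kg·m².
ω_f = L_i / I_f = -1.989 / 0.2552 = -7.792 rad/s.

|ω_f| ≈ 7.79 rad/s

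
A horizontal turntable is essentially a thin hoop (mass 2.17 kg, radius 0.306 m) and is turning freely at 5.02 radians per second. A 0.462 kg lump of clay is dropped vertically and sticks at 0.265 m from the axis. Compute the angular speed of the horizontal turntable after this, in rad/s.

ω_f ≈ 4.33 rad/s

The added mass arrives with no angular momentum about the axis, and any external torque about the axis is negligible, so the system's angular momentum is conserved.
I_p = (2.17)(0.306)² = 0.2032 kg·m².
Added inertia Σmr² = (0.462)(0.265)² = 0.03244 kg·m²; I_f = 0.2032 + 0.03244 = 0.2356 kg·m².
ω_f = I_p ω_i / I_f = (0.2032)(5.02) / 0.2356 = 4.329 rad/s.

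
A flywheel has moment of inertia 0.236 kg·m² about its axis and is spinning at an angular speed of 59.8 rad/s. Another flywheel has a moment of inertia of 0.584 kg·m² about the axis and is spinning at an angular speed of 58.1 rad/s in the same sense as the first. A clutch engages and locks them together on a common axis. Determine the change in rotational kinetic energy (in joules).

No external torque acts about the common axis, so total angular momentum is conserved.
Taking A's sense as positive: L = (0.2360)(59.8) + (0.5840)(58.1) = 48.04 kg·m²·rad/s.
Combined I = 0.2360 + 0.5840 = 0.8200 kg·m².
ω_f = L / I = 48.04 / 0.8200 = 58.59 rad/s.
KE_i = ½ΣIω² = 1408 J; KE_f = ½(0.8200)(58.59)² = 1407 J.

ΔKE ≈ -0.243 J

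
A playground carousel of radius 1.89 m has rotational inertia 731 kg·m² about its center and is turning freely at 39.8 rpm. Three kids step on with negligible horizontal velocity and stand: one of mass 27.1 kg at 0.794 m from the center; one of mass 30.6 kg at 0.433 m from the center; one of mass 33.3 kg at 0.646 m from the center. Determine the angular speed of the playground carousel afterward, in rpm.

The added mass arrives with no angular momentum about the center, and any external torque about the center is negligible, so the system's angular momentum is conserved.
Added inertia Σmr² = (27.1)(0.794)² + (30.6)(0.433)² + (33.3)(0.646)² = 36.72 kg·m²; I_f = 731.0 + 36.72 = 767.7 kg·m².
ω_f = I_p ω_i / I_f = (731.0)(39.8) / 767.7 = 37.90 rpm.

ω_f ≈ 37.9 rpm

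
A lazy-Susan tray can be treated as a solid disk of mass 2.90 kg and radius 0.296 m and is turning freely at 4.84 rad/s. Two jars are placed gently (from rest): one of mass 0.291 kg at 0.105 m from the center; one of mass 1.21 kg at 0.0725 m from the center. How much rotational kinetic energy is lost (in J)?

The added mass arrives with no angular momentum about the center, and any external torque about the center is negligible, so the system's angular momentum is conserved.
I_p = ½(2.90)(0.296)² = 0.1270 kg·m².
Added inertia Σmr² = (0.291)(0.105)² + (1.21)(0.0725)² = 0.009568 kg·m²; I_f = 0.1270 + 0.009568 = 0.1366 kg·m².
ω_f = I_p ω_i / I_f = (0.1270)(4.84) / 0.1366 = 4.501 rad/s.
KE_i = ½(0.1270)(4.840 rad/s)² = 1.488 J; KE_f = ½(0.1366)(4.501)² = 1.384 J.

energy lost ≈ 0.104 J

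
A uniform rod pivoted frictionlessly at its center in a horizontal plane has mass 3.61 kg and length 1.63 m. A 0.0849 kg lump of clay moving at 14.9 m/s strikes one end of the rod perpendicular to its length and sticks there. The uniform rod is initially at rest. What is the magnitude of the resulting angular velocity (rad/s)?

About the pivot the impulsive forces during the collision are internal, so angular momentum about that axis is conserved.
I_p = (1/12)(3.61)(1.63)² = 0.7993 kg·m². Taking the sense of the lump of clay's angular momentum as positive, L_{lump} = m v R = (0.0849)(14.9)(1.63/2) = 1.031 kg·m²/s.
L_i = 0 + 1.031 = 1.031 kg·m²/s.
After sticking, I_f = I_p + m R² = 0.7993 + (0.0849)(1.63/2)² = 0.8557 kg·m².
ω_f = L_i / I_f = 1.031 / 0.8557 = 1.205 rad/s.

|ω_f| ≈ 1.20 rad/s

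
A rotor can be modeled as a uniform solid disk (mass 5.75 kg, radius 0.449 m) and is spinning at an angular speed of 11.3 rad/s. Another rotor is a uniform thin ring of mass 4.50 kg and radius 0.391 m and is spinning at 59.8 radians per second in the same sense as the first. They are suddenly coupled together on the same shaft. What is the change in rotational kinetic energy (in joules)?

ΔKE ≈ -370 J

The coupling torques are internal; angular momentum about the shared axis is conserved.
Moments of inertia: I_A = ½(5.75)(0.449)² = 0.5796 kg·m²; I_B = (4.50)(0.391)² = 0.6880 kg·m².
Taking A's sense as positive: L = (0.5796)(11.3) + (0.6880)(59.8) = 47.69 kg·m²·rad/s.
Combined I = 0.5796 + 0.6880 = 1.268 kg·m².
ω_f = L / I = 47.69 / 1.268 = 37.62 rad/s.
KE_i = ½ΣIω² = 1267 J; KE_f = ½(1.268)(37.62)² = 897.1 J.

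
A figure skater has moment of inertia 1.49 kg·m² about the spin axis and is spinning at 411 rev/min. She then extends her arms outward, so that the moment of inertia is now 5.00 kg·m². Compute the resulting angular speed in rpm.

No external torque acts about the spin axis, so angular momentum is conserved.
ω₂ = I₁ω₁ / I₂ = (1.490)(411 rpm) / (5.000) = 122.5 rpm.

ω₂ ≈ 122 rpm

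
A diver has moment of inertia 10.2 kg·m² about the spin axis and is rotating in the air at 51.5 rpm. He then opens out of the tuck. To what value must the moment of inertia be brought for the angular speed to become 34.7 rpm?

With no external torque about the axis, L is conserved: I₁ω₁ = I₂ω₂.
I₂ = I₁ω₁ / ω₂ = (10.2)(51.5) / (34.7) = 15.14 kg·m².

I₂ ≈ 15.1 kg·m²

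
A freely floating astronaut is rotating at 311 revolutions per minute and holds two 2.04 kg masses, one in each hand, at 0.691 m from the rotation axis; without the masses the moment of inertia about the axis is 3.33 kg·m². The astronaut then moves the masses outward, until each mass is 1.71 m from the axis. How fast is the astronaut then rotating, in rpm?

ω₂ ≈ 108 rpm

Angular momentum about the spin axis is conserved since the torque about it is zero.
I₁ = 3.33 + 2(2.04)(0.691)² = 5.278 kg·m²; I₂ = 3.33 + 2(2.04)(1.71)² = 15.26 kg·m².
ω₂ = I₁ω₁ / I₂ = (5.278)(311 rpm) / (15.26) = 107.6 rpm.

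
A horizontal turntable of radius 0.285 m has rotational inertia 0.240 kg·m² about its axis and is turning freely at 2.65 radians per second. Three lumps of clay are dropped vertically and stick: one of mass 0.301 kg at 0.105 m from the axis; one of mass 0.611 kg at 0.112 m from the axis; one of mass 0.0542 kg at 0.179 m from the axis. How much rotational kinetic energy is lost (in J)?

energy lost ≈ 0.0424 J

The added mass arrives with no angular momentum about the axis, and any external torque about the axis is negligible, so the system's angular momentum is conserved.
Added inertia Σmr² = (0.301)(0.105)² + (0.611)(0.112)² + (0.0542)(0.179)² = 0.01272 kg·m²; I_f = 0.2400 + 0.01272 = 0.2527 kg·m².
ω_f = I_p ω_i / I_f = (0.2400)(2.65) / 0.2527 = 2.517 rad/s.
KE_i = ½(0.2400)(2.650 rad/s)² = 0.8427 J; KE_f = ½(0.2527)(2.517)² = 0.8003 J.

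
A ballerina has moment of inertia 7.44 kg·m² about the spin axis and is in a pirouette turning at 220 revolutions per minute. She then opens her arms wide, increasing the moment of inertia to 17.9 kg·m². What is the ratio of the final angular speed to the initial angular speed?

ω₂/ω₁ ≈ 0.416

With no external torque about the axis, L is conserved: I₁ω₁ = I₂ω₂.
ω₂/ω₁ = I₁/I₂ = 7.440 / 17.90 = 0.4156.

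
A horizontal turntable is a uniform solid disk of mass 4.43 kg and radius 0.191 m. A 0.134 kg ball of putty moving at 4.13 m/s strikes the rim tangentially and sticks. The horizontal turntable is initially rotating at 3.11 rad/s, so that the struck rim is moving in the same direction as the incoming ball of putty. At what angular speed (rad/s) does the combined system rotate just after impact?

|ω_f| ≈ 4.17 rad/s

The axle reaction passes through the axle and exerts no torque about it; angular momentum about the axle is conserved through the impact.
I_p = ½(4.43)(0.191)² = 0.08081 kg·m². Taking the sense of the ball of putty's angular momentum as positive, L_{ball} = m v R = (0.134)(4.13)(0.191) = 0.1057 kg·m²/s.
L_i = +I_p ω_p + m v R = +(0.08081)(3.11) + 0.1057 = 0.3570 kg·m²/s.
After sticking, I_f = I_p + m R² = 0.08081 + (0.134)(0.191)² = 0.08569 kg·m².
ω_f = L_i / I_f = 0.3570 / 0.08569 = 4.166 rad/s.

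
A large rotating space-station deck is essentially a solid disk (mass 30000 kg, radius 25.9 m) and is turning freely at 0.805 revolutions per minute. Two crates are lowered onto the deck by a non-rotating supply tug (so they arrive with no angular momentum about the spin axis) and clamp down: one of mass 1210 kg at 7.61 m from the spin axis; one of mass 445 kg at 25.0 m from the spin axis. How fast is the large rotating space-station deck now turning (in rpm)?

ω_f ≈ 0.778 rpm

No external torque acts about the spin axis; L_before = L_after.
I_p = ½(30000)(25.9)² = 1.006e+07 kg·m².
Added inertia Σmr² = (1210)(7.61)² + (445)(25.0)² = 3.482e+05 kg·m²; I_f = 1.006e+07 + 3.482e+05 = 1.041e+07 kg·m².
ω_f = I_p ω_i / I_f = (1.006e+07)(0.805) / 1.041e+07 = 0.7781 rpm.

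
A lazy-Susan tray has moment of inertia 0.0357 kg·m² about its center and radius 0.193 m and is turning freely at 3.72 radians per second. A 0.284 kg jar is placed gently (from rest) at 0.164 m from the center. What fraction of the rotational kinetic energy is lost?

fraction ≈ 0.176

No external torque acts about the center; L_before = L_after.
Added inertia Σmr² = (0.284)(0.164)² = 0.007638 kg·m²; I_f = 0.03570 + 0.007638 = 0.04334 kg·m².
ω_f = I_p ω_i / I_f = (0.03570)(3.72) / 0.04334 = 3.064 rad/s.
KE_i = ½(0.03570)(3.720 rad/s)² = 0.2470 J; KE_f = ½(0.04334)(3.064)² = 0.2035 J.
Fraction lost = 0.1763.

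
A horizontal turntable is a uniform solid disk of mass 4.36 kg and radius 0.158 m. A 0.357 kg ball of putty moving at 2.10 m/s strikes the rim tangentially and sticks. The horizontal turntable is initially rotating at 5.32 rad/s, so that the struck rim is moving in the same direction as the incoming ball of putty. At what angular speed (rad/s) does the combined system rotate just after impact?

|ω_f| ≈ 6.44 rad/s

The axle reaction passes through the axle and exerts no torque about it; angular momentum about the axle is conserved through the impact.
I_p = ½(4.36)(0.158)² = 0.05442 kg·m². Taking the sense of the ball of putty's angular momentum as positive, L_{ball} = m v R = (0.357)(2.10)(0.158) = 0.1185 kg·m²/s.
L_i = +I_p ω_p + m v R = +(0.05442)(5.32) + 0.1185 = 0.4080 kg·m²/s.
After sticking, I_f = I_p + m R² = 0.05442 + (0.357)(0.158)² = 0.06333 kg·m².
ω_f = L_i / I_f = 0.4080 / 0.06333 = 6.442 rad/s.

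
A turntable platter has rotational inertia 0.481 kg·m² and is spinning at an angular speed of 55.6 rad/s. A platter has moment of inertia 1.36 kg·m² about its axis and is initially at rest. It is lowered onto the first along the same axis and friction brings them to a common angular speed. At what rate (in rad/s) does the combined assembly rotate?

No external torque acts about the common axis, so total angular momentum is conserved.
Taking A's sense as positive: L = (0.4810)(55.6) = 26.74 kg·m²·rad/s.
Combined I = 0.4810 + 1.360 = 1.841 kg·m².
ω_f = L / I = 26.74 / 1.841 = 14.53 rad/s.

|ω_f| ≈ 14.5 rad/s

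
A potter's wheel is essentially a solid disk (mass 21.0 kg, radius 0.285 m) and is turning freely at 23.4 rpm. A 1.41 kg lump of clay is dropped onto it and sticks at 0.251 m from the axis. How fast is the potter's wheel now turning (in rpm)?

The added mass arrives with no angular momentum about the axis, and any external torque about the axis is negligible, so the system's angular momentum is conserved.
I_p = ½(21.0)(0.285)² = 0.8529 kg·m².
Added inertia Σmr² = (1.41)(0.251)² = 0.08883 kg·m²; I_f = 0.8529 + 0.08883 = 0.9417 kg·m².
ω_f = I_p ω_i / I_f = (0.8529)(23.4) / 0.9417 = 21.19 rpm.

ω_f ≈ 21.2 rpm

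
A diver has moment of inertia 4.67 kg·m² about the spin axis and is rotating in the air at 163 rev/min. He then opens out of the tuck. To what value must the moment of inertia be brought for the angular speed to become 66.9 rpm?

I₂ ≈ 11.4 kg·m²

With no external torque about the axis, L is conserved: I₁ω₁ = I₂ω₂.
I₂ = I₁ω₁ / ω₂ = (4.67)(163) / (66.9) = 11.38 kg·m².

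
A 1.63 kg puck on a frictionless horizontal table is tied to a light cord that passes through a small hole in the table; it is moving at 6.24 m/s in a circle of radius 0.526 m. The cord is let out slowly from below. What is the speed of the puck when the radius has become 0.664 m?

The only horizontal force on the mass is along the cord (radial), so it exerts no torque about the hole and angular momentum m v r is conserved.
v₂ = v₁ r₁ / r₂ = (6.24)(0.526) / (0.664) = 4.943 m/s.

v₂ ≈ 4.94 m/s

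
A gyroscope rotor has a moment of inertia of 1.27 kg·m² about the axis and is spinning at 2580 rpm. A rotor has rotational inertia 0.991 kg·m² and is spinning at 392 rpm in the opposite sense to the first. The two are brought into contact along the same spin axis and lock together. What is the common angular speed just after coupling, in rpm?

The coupling torques are internal; angular momentum about the shared axis is conserved.
Taking A's sense as positive: L = (1.270)(2580) − (0.9910)(392) = 2888 kg·m²·rpm.
Combined I = 1.270 + 0.9910 = 2.261 kg·m².
ω_f = L / I = 2888 / 2.261 = 1277 rpm.

|ω_f| ≈ 1280 rpm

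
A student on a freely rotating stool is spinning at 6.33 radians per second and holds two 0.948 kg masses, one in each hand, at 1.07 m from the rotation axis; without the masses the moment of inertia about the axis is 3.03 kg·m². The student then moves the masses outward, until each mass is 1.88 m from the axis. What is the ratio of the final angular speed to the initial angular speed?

Angular momentum about the spin axis is conserved since the torque about it is zero.
I₁ = 3.03 + 2(0.948)(1.07)² = 5.201 kg·m²; I₂ = 3.03 + 2(0.948)(1.88)² = 9.731 kg·m².
ω₂/ω₁ = I₁/I₂ = 5.201 / 9.731 = 0.5344.

ω₂/ω₁ ≈ 0.534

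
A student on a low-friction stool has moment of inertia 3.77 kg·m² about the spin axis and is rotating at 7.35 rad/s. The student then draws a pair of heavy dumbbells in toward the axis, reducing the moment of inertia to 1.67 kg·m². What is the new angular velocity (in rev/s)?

No external torque acts about the spin axis, so angular momentum is conserved.
ω₂ = I₁ω₁ / I₂ = (3.770)(7.35 rad/s) / (1.670) = 16.59 rad/s = 2.641 rev/s.

ω₂ ≈ 2.64 rev/s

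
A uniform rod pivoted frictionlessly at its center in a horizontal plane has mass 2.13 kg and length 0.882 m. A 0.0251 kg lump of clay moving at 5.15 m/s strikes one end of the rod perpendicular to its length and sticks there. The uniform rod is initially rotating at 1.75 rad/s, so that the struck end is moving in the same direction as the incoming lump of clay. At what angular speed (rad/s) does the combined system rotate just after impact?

About the pivot the impulsive forces during the collision are internal, so angular momentum about that axis is conserved.
I_p = (1/12)(2.13)(0.882)² = 0.1381 kg·m². Taking the sense of the lump of clay's angular momentum as positive, L_{lump} = m v R = (0.0251)(5.15)(0.882/2) = 0.05701 kg·m²/s.
L_i = +I_p ω_p + m v R = +(0.1381)(1.75) + 0.05701 = 0.2986 kg·m²/s.
After sticking, I_f = I_p + m R² = 0.1381 + (0.0251)(0.882/2)² = 0.1430 kg·m².
ω_f = L_i / I_f = 0.2986 / 0.1430 = 2.089 rad/s.

|ω_f| ≈ 2.09 rad/s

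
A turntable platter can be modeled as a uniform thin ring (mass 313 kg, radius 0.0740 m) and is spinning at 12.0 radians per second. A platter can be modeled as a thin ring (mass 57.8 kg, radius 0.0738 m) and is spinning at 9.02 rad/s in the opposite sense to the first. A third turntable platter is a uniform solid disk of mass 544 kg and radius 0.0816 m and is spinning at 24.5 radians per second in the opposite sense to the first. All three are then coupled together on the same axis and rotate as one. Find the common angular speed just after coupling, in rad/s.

|ω_f| ≈ 6.94 rad/s

The coupling torques are internal; angular momentum about the shared axis is conserved.
Moments of inertia: I_A = (313)(0.0740)² = 1.714 kg·m²; I_B = (57.8)(0.0738)² = 0.3148 kg·m²; I_C = ½(544)(0.0816)² = 1.811 kg·m².
Taking A's sense as positive: L = (1.714)(12.0) − (0.3148)(9.02) − (1.811)(24.5) = -26.64 kg·m²·rad/s.
Combined I = 1.714 + 0.3148 + 1.811 = 3.840 kg·m².
ω_f = L / I = -26.64 / 3.840 = -6.939 rad/s.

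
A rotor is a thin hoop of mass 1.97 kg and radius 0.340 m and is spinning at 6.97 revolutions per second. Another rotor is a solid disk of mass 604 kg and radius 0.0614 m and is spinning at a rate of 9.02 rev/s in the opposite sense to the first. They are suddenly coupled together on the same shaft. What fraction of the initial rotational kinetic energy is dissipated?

fraction ≈ 0.468

No external torque acts about the common axis, so total angular momentum is conserved.
Moments of inertia: I_A = (1.97)(0.340)² = 0.2277 kg·m²; I_B = ½(604)(0.0614)² = 1.139 kg·m².
Taking A's sense as positive: L = (0.2277)(6.97) − (1.139)(9.02) = -8.682 kg·m²·rev/s.
Combined I = 0.2277 + 1.139 = 1.366 kg·m².
ω_f = L / I = -8.682 / 1.366 = -6.355 rev/s.
KE_i = ½ΣIω² = 2047 J; KE_f = ½(1.366)(39.93)² = 1089 J.
Fraction dissipated = (KE_i − KE_f)/KE_i = 0.4679.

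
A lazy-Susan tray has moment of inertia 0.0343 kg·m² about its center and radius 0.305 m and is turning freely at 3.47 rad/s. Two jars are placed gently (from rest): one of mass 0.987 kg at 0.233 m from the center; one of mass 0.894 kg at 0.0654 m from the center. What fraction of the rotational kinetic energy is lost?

The added mass arrives with no angular momentum about the center, and any external torque about the center is negligible, so the system's angular momentum is conserved.
Added inertia Σmr² = (0.987)(0.233)² + (0.894)(0.0654)² = 0.05741 kg·m²; I_f = 0.03430 + 0.05741 = 0.09171 kg·m².
ω_f = I_p ω_i / I_f = (0.03430)(3.47) / 0.09171 = 1.298 rad/s.
KE_i = ½(0.03430)(3.470 rad/s)² = 0.2065 J; KE_f = ½(0.09171)(1.298)² = 0.07724 J.
Fraction lost = 0.6260.

fraction ≈ 0.626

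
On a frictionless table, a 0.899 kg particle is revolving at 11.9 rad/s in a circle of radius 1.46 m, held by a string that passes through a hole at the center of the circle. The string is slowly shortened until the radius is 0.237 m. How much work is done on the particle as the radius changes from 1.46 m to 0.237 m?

W ≈ 5010 J

The constraining force is radial, so m r² ω about the center is conserved.
ω₂ = ω₁ (r₁/r₂)² = (11.9)(1.46/0.237)² = 451.6 rad/s.
W = ΔKE = ½m(v₂² − v₁²) = 5013 J.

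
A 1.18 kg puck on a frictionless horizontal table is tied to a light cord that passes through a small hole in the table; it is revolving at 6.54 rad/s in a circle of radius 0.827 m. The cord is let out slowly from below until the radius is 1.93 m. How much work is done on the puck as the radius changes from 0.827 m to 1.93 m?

No torque about the axis ⇒ m r₁² ω₁ = m r₂² ω₂.
ω₂ = ω₁ (r₁/r₂)² = (6.54)(0.827/1.93)² = 1.201 rad/s.
W = ΔKE = ½m(v₂² − v₁²) = -14.09 J.

W ≈ -14.1 J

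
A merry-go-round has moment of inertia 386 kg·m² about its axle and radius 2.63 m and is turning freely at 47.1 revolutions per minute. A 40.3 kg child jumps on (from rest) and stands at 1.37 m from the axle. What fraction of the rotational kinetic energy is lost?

The added mass arrives with no angular momentum about the axle, and any external torque about the axle is negligible, so the system's angular momentum is conserved.
Added inertia Σmr² = (40.3)(1.37)² = 75.64 kg·m²; I_f = 386.0 + 75.64 = 461.6 kg·m².
ω_f = I_p ω_i / I_f = (386.0)(47.1) / 461.6 = 39.38 rpm.
KE_i = ½(386.0)(4.932 rad/s)² = 4695 J; KE_f = ½(461.6)(4.124)² = 3926 J.
Fraction lost = 0.1638.

fraction ≈ 0.164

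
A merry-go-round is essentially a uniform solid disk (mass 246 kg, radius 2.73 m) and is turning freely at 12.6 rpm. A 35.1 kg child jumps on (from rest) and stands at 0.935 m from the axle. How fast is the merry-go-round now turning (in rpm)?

No external torque acts about the axle; L_before = L_after.
I_p = ½(246)(2.73)² = 916.7 kg·m².
Added inertia Σmr² = (35.1)(0.935)² = 30.69 kg·m²; I_f = 916.7 + 30.69 = 947.4 kg·m².
ω_f = I_p ω_i / I_f = (916.7)(12.6) / 947.4 = 12.19 rpm.

ω_f ≈ 12.2 rpm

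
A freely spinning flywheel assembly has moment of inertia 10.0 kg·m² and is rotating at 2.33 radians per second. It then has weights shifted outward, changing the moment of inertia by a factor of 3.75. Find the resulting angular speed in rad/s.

Angular momentum about the spin axis is conserved since the torque about it is zero.
I₂ = 3.75 × 10.0 = 37.50 kg·m².
ω₂ = I₁ω₁ / I₂ = (10.00)(2.33 rad/s) / (37.50) = 0.6213 rad/s.

ω₂ ≈ 0.621 rad/s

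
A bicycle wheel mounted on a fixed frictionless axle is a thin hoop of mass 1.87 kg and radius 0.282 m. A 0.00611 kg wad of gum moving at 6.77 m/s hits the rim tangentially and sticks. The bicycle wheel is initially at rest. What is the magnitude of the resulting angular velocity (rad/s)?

|ω_f| ≈ 0.0782 rad/s

The axle reaction passes through the axle and exerts no torque about it; angular momentum about the axle is conserved through the impact.
I_p = (1.87)(0.282)² = 0.1487 kg·m². Taking the sense of the wad of gum's angular momentum as positive, L_{wad} = m v R = (0.00611)(6.77)(0.282) = 0.01166 kg·m²/s.
L_i = 0 + 0.01166 = 0.01166 kg·m²/s.
After sticking, I_f = I_p + m R² = 0.1487 + (0.00611)(0.282)² = 0.1492 kg·m².
ω_f = L_i / I_f = 0.01166 / 0.1492 = 0.07818 rad/s.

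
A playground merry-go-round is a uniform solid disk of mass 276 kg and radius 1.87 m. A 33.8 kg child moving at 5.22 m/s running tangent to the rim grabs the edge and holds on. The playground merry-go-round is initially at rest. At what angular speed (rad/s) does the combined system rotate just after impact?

About the axle the impulsive forces during the collision are internal, so angular momentum about that axis is conserved.
I_p = ½(276)(1.87)² = 482.6 kg·m². Taking the sense of the child's angular momentum as positive, L_{child} = m v R = (33.8)(5.22)(1.87) = 329.9 kg·m²/s.
L_i = 0 + 329.9 = 329.9 kg·m²/s.
After sticking, I_f = I_p + m R² = 482.6 + (33.8)(1.87)² = 600.8 kg·m².
ω_f = L_i / I_f = 329.9 / 600.8 = 0.5492 rad/s.

|ω_f| ≈ 0.549 rad/s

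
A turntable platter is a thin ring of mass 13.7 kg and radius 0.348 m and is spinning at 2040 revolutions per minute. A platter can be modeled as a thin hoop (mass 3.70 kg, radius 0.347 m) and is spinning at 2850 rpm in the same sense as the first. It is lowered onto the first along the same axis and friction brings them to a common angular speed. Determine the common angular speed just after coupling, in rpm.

|ω_f| ≈ 2210 rpm

The coupling torques are internal; angular momentum about the shared axis is conserved.
Moments of inertia: I_A = (13.7)(0.348)² = 1.659 kg·m²; I_B = (3.70)(0.347)² = 0.4455 kg·m².
Taking A's sense as positive: L = (1.659)(2040) + (0.4455)(2850) = 4654 kg·m²·rpm.
Combined I = 1.659 + 0.4455 = 2.105 kg·m².
ω_f = L / I = 4654 / 2.105 = 2211 rpm.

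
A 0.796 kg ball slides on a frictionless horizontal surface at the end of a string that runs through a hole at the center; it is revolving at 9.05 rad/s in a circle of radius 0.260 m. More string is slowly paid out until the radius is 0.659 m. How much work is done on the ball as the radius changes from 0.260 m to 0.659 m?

W ≈ -1.86 J

The constraining force is radial, so m r² ω about the center is conserved.
ω₂ = ω₁ (r₁/r₂)² = (9.05)(0.260/0.659)² = 1.409 rad/s.
W = ΔKE = ½m(v₂² − v₁²) = -1.861 J.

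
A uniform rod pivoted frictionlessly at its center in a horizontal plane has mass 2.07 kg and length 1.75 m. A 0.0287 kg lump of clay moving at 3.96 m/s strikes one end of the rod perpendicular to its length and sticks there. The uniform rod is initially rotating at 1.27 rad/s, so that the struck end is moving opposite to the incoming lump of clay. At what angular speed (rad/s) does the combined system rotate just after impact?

|ω_f| ≈ 1.04 rad/s

About the pivot the impulsive forces during the collision are internal, so angular momentum about that axis is conserved.
I_p = (1/12)(2.07)(1.75)² = 0.5283 kg·m². Taking the sense of the lump of clay's angular momentum as positive, L_{lump} = m v R = (0.0287)(3.96)(1.75/2) = 0.09945 kg·m²/s.
L_i = −I_p ω_p + m v R = −(0.5283)(1.27) + 0.09945 = -0.5715 kg·m²/s.
After sticking, I_f = I_p + m R² = 0.5283 + (0.0287)(1.75/2)² = 0.5503 kg·m².
ω_f = L_i / I_f = -0.5715 / 0.5503 = -1.039 rad/s.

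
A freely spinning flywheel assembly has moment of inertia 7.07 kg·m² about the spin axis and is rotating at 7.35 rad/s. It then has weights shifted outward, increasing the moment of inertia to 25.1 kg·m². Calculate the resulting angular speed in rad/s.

ω₂ ≈ 2.07 rad/s

With no external torque about the axis, L is conserved: I₁ω₁ = I₂ω₂.
ω₂ = I₁ω₁ / I₂ = (7.070)(7.35 rad/s) / (25.10) = 2.070 rad/s.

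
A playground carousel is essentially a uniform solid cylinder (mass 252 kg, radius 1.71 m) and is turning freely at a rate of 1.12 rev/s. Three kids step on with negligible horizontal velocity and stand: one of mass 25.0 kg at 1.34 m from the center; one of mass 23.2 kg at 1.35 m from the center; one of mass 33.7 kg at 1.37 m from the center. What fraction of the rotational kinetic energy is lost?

fraction ≈ 0.290

The added mass arrives with no angular momentum about the center, and any external torque about the center is negligible, so the system's angular momentum is conserved.
I_p = ½(252)(1.71)² = 368.4 kg·m².
Added inertia Σmr² = (25.0)(1.34)² + (23.2)(1.35)² + (33.7)(1.37)² = 150.4 kg·m²; I_f = 368.4 + 150.4 = 518.9 kg·m².
ω_f = I_p ω_i / I_f = (368.4)(1.12) / 518.9 = 0.7953 rev/s.
KE_i = ½(368.4)(7.037 rad/s)² = 9123 J; KE_f = ½(518.9)(4.997)² = 6478 J.
Fraction lost = 0.2899.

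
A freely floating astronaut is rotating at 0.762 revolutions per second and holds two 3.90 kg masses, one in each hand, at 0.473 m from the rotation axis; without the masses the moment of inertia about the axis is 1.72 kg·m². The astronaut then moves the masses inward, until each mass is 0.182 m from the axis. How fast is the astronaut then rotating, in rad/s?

ω₂ ≈ 8.39 rad/s

No external torque acts about the spin axis, so angular momentum is conserved.
I₁ = 1.72 + 2(3.90)(0.473)² = 3.465 kg·m²; I₂ = 1.72 + 2(3.90)(0.182)² = 1.978 kg·m².
ω₂ = I₁ω₁ / I₂ = (3.465)(0.762 rev/s) / (1.978) = 1.335 rev/s = 8.386 rad/s.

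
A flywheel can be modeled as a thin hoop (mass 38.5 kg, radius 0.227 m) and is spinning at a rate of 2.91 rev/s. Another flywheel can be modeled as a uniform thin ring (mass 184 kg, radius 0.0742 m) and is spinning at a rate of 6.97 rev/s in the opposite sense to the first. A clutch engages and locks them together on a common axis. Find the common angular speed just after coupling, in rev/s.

|ω_f| ≈ 0.430 rev/s

No external torque acts about the common axis, so total angular momentum is conserved.
Moments of inertia: I_A = (38.5)(0.227)² = 1.984 kg·m²; I_B = (184)(0.0742)² = 1.013 kg·m².
Taking A's sense as positive: L = (1.984)(2.91) − (1.013)(6.97) = -1.288 kg·m²·rev/s.
Combined I = 1.984 + 1.013 = 2.997 kg·m².
ω_f = L / I = -1.288 / 2.997 = -0.4297 rev/s.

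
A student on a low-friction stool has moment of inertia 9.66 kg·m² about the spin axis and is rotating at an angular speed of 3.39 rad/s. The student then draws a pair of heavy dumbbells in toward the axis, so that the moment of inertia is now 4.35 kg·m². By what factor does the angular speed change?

Angular momentum about the spin axis is conserved since the torque about it is zero.
ω₂/ω₁ = I₁/I₂ = 9.660 / 4.350 = 2.221.

ω₂/ω₁ ≈ 2.22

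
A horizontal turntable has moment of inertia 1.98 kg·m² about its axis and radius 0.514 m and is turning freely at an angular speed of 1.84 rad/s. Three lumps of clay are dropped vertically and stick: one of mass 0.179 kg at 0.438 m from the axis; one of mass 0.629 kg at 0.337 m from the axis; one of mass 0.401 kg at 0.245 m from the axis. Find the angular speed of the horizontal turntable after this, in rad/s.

ω_f ≈ 1.73 rad/s

The added mass arrives with no angular momentum about the axis, and any external torque about the axis is negligible, so the system's angular momentum is conserved.
Added inertia Σmr² = (0.179)(0.438)² + (0.629)(0.337)² + (0.401)(0.245)² = 0.1298 kg·m²; I_f = 1.980 + 0.1298 = 2.110 kg·m².
ω_f = I_p ω_i / I_f = (1.980)(1.84) / 2.110 = 1.727 rad/s.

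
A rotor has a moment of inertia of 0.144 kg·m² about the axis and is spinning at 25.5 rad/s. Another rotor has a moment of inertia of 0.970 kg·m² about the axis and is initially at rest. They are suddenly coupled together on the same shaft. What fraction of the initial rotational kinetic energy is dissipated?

fraction ≈ 0.871

No external torque acts about the common axis, so total angular momentum is conserved.
Taking A's sense as positive: L = (0.1440)(25.5) = 3.672 kg·m²·rad/s.
Combined I = 0.1440 + 0.9700 = 1.114 kg·m².
ω_f = L / I = 3.672 / 1.114 = 3.296 rad/s.
KE_i = ½ΣIω² = 46.82 J; KE_f = ½(1.114)(3.296)² = 6.052 J.
Fraction dissipated = (KE_i − KE_f)/KE_i = 0.8707.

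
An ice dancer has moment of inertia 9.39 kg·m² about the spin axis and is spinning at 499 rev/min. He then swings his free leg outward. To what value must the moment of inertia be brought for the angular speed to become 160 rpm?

I₂ ≈ 29.3 kg·m²

With no external torque about the axis, L is conserved: I₁ω₁ = I₂ω₂.
I₂ = I₁ω₁ / ω₂ = (9.39)(499) / (160) = 29.29 kg·m².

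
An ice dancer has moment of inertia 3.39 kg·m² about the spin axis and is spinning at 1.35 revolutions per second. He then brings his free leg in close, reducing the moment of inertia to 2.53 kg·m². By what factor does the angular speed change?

With no external torque about the axis, L is conserved: I₁ω₁ = I₂ω₂.
ω₂/ω₁ = I₁/I₂ = 3.390 / 2.530 = 1.340.

ω₂/ω₁ ≈ 1.34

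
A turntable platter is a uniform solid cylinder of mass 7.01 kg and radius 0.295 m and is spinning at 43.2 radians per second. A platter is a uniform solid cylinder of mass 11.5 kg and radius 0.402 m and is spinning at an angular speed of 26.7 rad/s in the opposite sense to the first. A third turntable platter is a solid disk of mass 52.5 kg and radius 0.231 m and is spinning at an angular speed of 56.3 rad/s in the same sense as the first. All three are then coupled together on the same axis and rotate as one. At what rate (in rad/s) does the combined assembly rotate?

No external torque acts about the common axis, so total angular momentum is conserved.
Moments of inertia: I_A = ½(7.01)(0.295)² = 0.3050 kg·m²; I_B = ½(11.5)(0.402)² = 0.9292 kg·m²; I_C = ½(52.5)(0.231)² = 1.401 kg·m².
Taking A's sense as positive: L = (0.3050)(43.2) − (0.9292)(26.7) + (1.401)(56.3) = 67.23 kg·m²·rad/s.
Combined I = 0.3050 + 0.9292 + 1.401 = 2.635 kg·m².
ω_f = L / I = 67.23 / 2.635 = 25.51 rad/s.

|ω_f| ≈ 25.5 rad/s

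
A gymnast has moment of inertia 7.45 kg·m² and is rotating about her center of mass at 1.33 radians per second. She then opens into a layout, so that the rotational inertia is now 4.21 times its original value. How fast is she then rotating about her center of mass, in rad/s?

ω₂ ≈ 0.316 rad/s

Angular momentum about the spin axis is conserved since the torque about it is zero.
I₂ = 4.21 × 7.45 = 31.36 kg·m².
ω₂ = I₁ω₁ / I₂ = (7.450)(1.33 rad/s) / (31.36) = 0.3159 rad/s.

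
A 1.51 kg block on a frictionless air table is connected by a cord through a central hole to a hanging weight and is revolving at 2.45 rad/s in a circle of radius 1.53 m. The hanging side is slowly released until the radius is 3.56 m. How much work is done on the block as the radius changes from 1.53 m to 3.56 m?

The constraining force is radial, so m r² ω about the center is conserved.
ω₂ = ω₁ (r₁/r₂)² = (2.45)(1.53/3.56)² = 0.4525 rad/s.
W = ΔKE = ½m(v₂² − v₁²) = -8.649 J.

W ≈ -8.65 J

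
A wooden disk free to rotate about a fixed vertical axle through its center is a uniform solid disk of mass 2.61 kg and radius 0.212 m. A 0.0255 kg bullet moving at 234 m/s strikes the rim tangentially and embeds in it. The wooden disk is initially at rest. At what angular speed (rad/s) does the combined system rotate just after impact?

The axle reaction passes through the axle and exerts no torque about it; angular momentum about the axle is conserved through the impact.
I_p = ½(2.61)(0.212)² = 0.05865 kg·m². Taking the sense of the bullet's angular momentum as positive, L_{bullet} = m v R = (0.0255)(234)(0.212) = 1.265 kg·m²/s.
L_i = 0 + 1.265 = 1.265 kg·m²/s.
After sticking, I_f = I_p + m R² = 0.05865 + (0.0255)(0.212)² = 0.05980 kg·m².
ω_f = L_i / I_f = 1.265 / 0.05980 = 21.15 rad/s.

|ω_f| ≈ 21.2 rad/s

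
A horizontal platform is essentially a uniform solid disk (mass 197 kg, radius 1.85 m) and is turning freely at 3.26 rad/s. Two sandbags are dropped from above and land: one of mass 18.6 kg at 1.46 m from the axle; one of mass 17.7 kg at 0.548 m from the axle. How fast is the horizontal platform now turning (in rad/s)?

No external torque acts about the axle; L_before = L_after.
I_p = ½(197)(1.85)² = 337.1 kg·m².
Added inertia Σmr² = (18.6)(1.46)² + (17.7)(0.548)² = 44.96 kg·m²; I_f = 337.1 + 44.96 = 382.1 kg·m².
ω_f = I_p ω_i / I_f = (337.1)(3.26) / 382.1 = 2.876 rad/s.

ω_f ≈ 2.88 rad/s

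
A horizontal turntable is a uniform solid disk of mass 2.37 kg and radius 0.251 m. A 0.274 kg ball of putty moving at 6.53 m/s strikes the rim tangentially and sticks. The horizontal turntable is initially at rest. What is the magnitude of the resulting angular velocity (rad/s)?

The axle reaction passes through the axle and exerts no torque about it; angular momentum about the axle is conserved through the impact.
I_p = ½(2.37)(0.251)² = 0.07466 kg·m². Taking the sense of the ball of putty's angular momentum as positive, L_{ball} = m v R = (0.274)(6.53)(0.251) = 0.4491 kg·m²/s.
L_i = 0 + 0.4491 = 0.4491 kg·m²/s.
After sticking, I_f = I_p + m R² = 0.07466 + (0.274)(0.251)² = 0.09192 kg·m².
ω_f = L_i / I_f = 0.4491 / 0.09192 = 4.886 rad/s.

|ω_f| ≈ 4.89 rad/s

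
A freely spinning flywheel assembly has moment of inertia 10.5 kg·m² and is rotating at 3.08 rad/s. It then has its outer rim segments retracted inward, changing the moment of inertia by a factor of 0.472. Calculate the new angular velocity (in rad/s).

With no external torque about the axis, L is conserved: I₁ω₁ = I₂ω₂.
I₂ = 0.472 × 10.5 = 4.956 kg·m².
ω₂ = I₁ω₁ / I₂ = (10.50)(3.08 rad/s) / (4.956) = 6.525 rad/s.

ω₂ ≈ 6.53 rad/s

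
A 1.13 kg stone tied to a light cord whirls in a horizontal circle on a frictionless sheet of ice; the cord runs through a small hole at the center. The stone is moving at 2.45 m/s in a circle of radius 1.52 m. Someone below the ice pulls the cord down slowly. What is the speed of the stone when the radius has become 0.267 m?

The only horizontal force on the mass is along the cord (radial), so it exerts no torque about the hole and angular momentum m v r is conserved.
v₂ = v₁ r₁ / r₂ = (2.45)(1.52) / (0.267) = 13.95 m/s.

v₂ ≈ 13.9 m/s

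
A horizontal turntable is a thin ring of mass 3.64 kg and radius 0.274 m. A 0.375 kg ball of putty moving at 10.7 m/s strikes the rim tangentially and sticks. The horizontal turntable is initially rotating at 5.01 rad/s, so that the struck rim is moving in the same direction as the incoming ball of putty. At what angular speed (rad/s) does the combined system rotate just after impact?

The axle reaction passes through the axle and exerts no torque about it; angular momentum about the axle is conserved through the impact.
I_p = (3.64)(0.274)² = 0.2733 kg·m². Taking the sense of the ball of putty's angular momentum as positive, L_{ball} = m v R = (0.375)(10.7)(0.274) = 1.099 kg·m²/s.
L_i = +I_p ω_p + m v R = +(0.2733)(5.01) + 1.099 = 2.469 kg·m²/s.
After sticking, I_f = I_p + m R² = 0.2733 + (0.375)(0.274)² = 0.3014 kg·m².
ω_f = L_i / I_f = 2.469 / 0.3014 = 8.189 rad/s.

|ω_f| ≈ 8.19 rad/s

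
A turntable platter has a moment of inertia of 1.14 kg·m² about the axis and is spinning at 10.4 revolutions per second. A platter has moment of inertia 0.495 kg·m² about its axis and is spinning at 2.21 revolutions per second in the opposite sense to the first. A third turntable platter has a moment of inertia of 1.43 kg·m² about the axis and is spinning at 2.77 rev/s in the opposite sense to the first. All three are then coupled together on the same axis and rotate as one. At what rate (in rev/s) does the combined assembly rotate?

|ω_f| ≈ 2.22 rev/s

The coupling torques are internal; angular momentum about the shared axis is conserved.
Taking A's sense as positive: L = (1.140)(10.4) − (0.4950)(2.21) − (1.430)(2.77) = 6.801 kg·m²·rev/s.
Combined I = 1.140 + 0.4950 + 1.430 = 3.065 kg·m².
ω_f = L / I = 6.801 / 3.065 = 2.219 rev/s.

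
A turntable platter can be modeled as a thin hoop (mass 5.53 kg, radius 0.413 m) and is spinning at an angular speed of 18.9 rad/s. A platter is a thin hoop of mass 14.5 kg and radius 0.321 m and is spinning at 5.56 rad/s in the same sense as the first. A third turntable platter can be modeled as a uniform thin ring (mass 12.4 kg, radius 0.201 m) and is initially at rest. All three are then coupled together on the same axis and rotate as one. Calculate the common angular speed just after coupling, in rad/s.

The coupling torques are internal; angular momentum about the shared axis is conserved.
Moments of inertia: I_A = (5.53)(0.413)² = 0.9432 kg·m²; I_B = (14.5)(0.321)² = 1.494 kg·m²; I_C = (12.4)(0.201)² = 0.5010 kg·m².
Taking A's sense as positive: L = (0.9432)(18.9) + (1.494)(5.56) = 26.13 kg·m²·rad/s.
Combined I = 0.9432 + 1.494 + 0.5010 = 2.938 kg·m².
ω_f = L / I = 26.13 / 2.938 = 8.894 rad/s.

|ω_f| ≈ 8.89 rad/s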